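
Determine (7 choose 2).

21

C(7,2) = (7·6) / 2! = 42 / 2 = 21.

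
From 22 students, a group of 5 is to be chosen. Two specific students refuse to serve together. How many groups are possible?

All 5-subsets: C(22,5) = 26334. Those containing both fixed elements: C(20,3) = 1140.
26334 − 1140 = 25194.

25194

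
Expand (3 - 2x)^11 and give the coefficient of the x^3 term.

-8660520

The general term is C(11,j)·(3)^j·(-2x)^(11-j); the x^3 term has j = 8.
C(11,8) = 165.
Coefficient = C(11,8) · 3^8 · (-2)^3 = 165 · 6561 · (-8) = -8660520.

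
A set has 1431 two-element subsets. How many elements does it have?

54

n(n−1)/2 = 1431 ⇒ n(n−1) = 2862. Since 54·53 = 2862, n = 54.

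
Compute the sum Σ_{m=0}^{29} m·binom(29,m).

Since m·C(29,m) = 29·C(28,m−1), the sum is 29·2^28 = 29·268435456 = 7784628224.

7784628224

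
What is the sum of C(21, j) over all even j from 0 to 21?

1048576

Even-j terms of row 21 sum to 2^20 = 1048576.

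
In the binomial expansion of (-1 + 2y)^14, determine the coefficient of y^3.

The general term is C(14,j)·(-1)^j·(2y)^(14-j); the y^3 term has j = 11.
C(14,11) = 364.
Coefficient = C(14,11) · (-1)^11 · 2^3 = 364 · (-1) · 8 = -2912.

-2912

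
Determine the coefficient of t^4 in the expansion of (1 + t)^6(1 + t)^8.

1001

Coefficient of t^4 = Σ_{j} C(6,j)·C(8,4-j) for j from 0 to 4.
= 70 + 336 + 420 + 160 + 15 = 1001.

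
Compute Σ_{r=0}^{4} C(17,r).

1 + 17 + 136 + 680 + 2380 = 3214.

3214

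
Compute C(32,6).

C(32,6) = (32·31·30·29·28·27) / 6! = 652458240 / 720 = 906192.

906192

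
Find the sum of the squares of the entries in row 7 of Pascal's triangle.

3432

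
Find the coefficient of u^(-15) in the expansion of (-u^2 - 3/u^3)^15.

General term: C(15,j)·(-u^2)^j·(-3/u^3)^(15-j), with u-exponent 2j − 3(15−j) = 5j − 45.
Set 5j − 45 = -15: j = 6.
C(15,6) = 5005; (-1)^6 = 1; (-3)^9 = -19683.
Coefficient = 5005 · 1 · (-19683) = -98513415.

-98513415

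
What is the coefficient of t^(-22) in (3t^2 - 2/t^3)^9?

General term: C(9,j)·(3t^2)^j·(-2/t^3)^(9-j), with t-exponent 2j − 3(9−j) = 5j − 27.
Set 5j − 27 = -22: j = 1.
C(9,1) = 9; 3^1 = 3; (-2)^8 = 256.
Coefficient = 9 · 3 · 256 = 6912.

6912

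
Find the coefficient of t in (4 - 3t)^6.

-18432

The general term is C(6,j)·(4)^j·(-3t)^(6-j); the t^1 term has j = 5.
C(6,5) = 6.
Coefficient = C(6,5) · 4^5 · (-3)^1 = 6 · 1024 · (-3) = -18432.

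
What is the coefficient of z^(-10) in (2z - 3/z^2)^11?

General term: C(11,j)·(2z)^j·(-3/z^2)^(11-j), with z-exponent 1j − 2(11−j) = 3j − 22.
Set 3j − 22 = -10: j = 4.
C(11,4) = 330; 2^4 = 16; (-3)^7 = -2187.
Coefficient = 330 · 16 · (-2187) = -11547360.

-11547360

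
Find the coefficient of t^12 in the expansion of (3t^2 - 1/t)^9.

General term: C(9,j)·(3t^2)^j·(-1/t)^(9-j), with t-exponent 2j − 1(9−j) = 3j − 9.
Set 3j − 9 = 12: j = 7.
C(9,7) = 36; 3^7 = 2187; (-1)^2 = 1.
Coefficient = 36 · 2187 · 1 = 78732.

78732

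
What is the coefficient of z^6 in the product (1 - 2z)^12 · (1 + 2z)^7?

Coefficient of z^6 = Σ_{j} C(12,j)·(-2)^j·C(7,6-j)·2^(6-j) for j from 0 to 6.
= 448 + (-16128) + 147840 + (-492800) + 665280 + (-354816) + 59136 = 8960.

8960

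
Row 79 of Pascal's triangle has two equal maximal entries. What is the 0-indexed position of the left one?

For odd n = 79, C(79,m) peaks at m = (n−1)/2 and (n+1)/2; the smaller is 39.

39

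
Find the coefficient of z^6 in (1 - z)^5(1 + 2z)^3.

-26

Coefficient of z^6 = Σ_{j} C(5,j)·(-1)^j·C(3,6-j)·2^(6-j) for j from 3 to 5.
= (-80) + 60 + (-6) = -26.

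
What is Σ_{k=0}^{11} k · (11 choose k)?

Differentiating (1+x)^11 and setting x=1: Σ k·C(11,k) = 11·2^10 = 11264.

11264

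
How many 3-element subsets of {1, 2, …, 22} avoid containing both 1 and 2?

1520

All 3-subsets: C(22,3) = 1540. Those containing both fixed elements: C(20,1) = 20.
1540 − 20 = 1520.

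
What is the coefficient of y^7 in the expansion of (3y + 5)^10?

32805000

The general term is C(10,j)·(3y)^j·(5)^(10-j); the y^7 term has j = 7.
C(10,7) = 120.
Coefficient = C(10,7) · 3^7 · 5^3 = 120 · 2187 · 125 = 32805000.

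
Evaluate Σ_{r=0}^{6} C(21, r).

82160

1 + 21 + 210 + 1330 + 5985 + 20349 + 54264 = 82160.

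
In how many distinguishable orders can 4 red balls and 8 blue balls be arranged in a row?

Choose positions for the red balls: C(12,4) = 495.

495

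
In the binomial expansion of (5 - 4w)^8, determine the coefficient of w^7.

The general term is C(8,j)·(5)^j·(-4w)^(8-j); the w^7 term has j = 1.
C(8,1) = 8.
Coefficient = C(8,1) · 5^1 · (-4)^7 = 8 · 5 · (-16384) = -655360.

-655360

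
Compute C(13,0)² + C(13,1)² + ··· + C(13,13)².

10400600

Σ C(13,k)² is the coefficient of x^13 in (1+x)^13(1+x)^13 = (1+x)^26, i.e. C(26,13) = 10400600.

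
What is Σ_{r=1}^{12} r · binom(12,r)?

Since r·C(12,r) = 12·C(11,r−1), the sum is 12·2^11 = 12·2048 = 24576.

24576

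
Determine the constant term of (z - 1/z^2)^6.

General term: C(6,j)·(z)^j·(-1/z^2)^(6-j), with z-exponent 1j − 2(6−j) = 3j − 12.
Set 3j − 12 = 0: j = 4.
C(6,4) = 15; 1^4 = 1; (-1)^2 = 1.
Coefficient = 15 · 1 · 1 = 15.

15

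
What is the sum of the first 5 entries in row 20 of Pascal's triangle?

6196

1 + 20 + 190 + 1140 + 4845 = 6196.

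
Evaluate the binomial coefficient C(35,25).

183579396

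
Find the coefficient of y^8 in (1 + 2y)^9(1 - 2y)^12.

Coefficient of y^8 = Σ_{j} C(9,j)·2^j·C(12,8-j)·(-2)^(8-j) for j from 0 to 8.
= 126720 + (-1824768) + 8515584 + (-17031168) + 15966720 + (-7096320) + 1419264 + (-110592) + 2304 = -32256.

-32256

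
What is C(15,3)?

455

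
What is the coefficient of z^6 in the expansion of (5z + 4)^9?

84000000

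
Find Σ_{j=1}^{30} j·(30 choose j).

Since j·C(30,j) = 30·C(29,j−1), the sum is 30·2^29 = 30·536870912 = 16106127360.

16106127360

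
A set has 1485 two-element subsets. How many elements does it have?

n(n−1)/2 = 1485 ⇒ n(n−1) = 2970. Since 55·54 = 2970, n = 55.

55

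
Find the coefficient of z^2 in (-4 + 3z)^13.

The general term is C(13,j)·(-4)^j·(3z)^(13-j); the z^2 term has j = 11.
C(13,11) = 78.
Coefficient = C(13,11) · (-4)^11 · 3^2 = 78 · (-4194304) · 9 = -2944401408.

-2944401408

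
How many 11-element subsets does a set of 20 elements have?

C(20,11) = C(20,9) by symmetry.
C(20,9) = (20·19·18·17·16·15·14·13·12) / 9! = 60949324800 / 362880 = 167960.

167960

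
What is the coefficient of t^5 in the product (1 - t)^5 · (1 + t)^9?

Coefficient of t^5 = Σ_{j} C(5,j)·(-1)^j·C(9,5-j)·1^(5-j) for j from 0 to 5.
= 126 + (-630) + 840 + (-360) + 45 + (-1) = 20.

20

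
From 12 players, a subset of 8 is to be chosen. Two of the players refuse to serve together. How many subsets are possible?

All 8-subsets: C(12,8) = 495. Those containing both fixed elements: C(10,6) = 210.
495 − 210 = 285.

285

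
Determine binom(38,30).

48903492

C(38,30) = C(38,8) by symmetry.
C(38,8) = (38·37·36·35·34·33·32·31) / 8! = 1971788797440 / 40320 = 48903492.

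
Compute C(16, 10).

8008

C(16,10) = C(16,6) by symmetry.
C(16,6) = (16·15·14·13·12·11) / 6! = 5765760 / 720 = 8008.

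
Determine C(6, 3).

C(6,3) = (6·5·4) / 3! = 120 / 6 = 20.

20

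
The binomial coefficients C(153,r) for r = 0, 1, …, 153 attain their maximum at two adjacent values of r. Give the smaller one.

76

For odd n = 153, C(153,r) peaks at r = (n−1)/2 and (n+1)/2; the smaller is 76.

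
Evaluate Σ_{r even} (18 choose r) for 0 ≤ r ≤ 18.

Even-r terms of row 18 sum to 2^17 = 131072.

131072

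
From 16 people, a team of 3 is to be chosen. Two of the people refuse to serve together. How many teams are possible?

All 3-subsets: C(16,3) = 560. Those containing both fixed elements: C(14,1) = 14.
560 − 14 = 546.

546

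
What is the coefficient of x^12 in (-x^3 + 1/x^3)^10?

-120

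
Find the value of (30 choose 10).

30045015

C(30,10) = (30·29·28·27·26·25·24·23·22·21) / 10! = 109027350432000 / 3628800 = 30045015.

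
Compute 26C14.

C(26,14) = C(26,12) by symmetry.
C(26,12) = (26·25·24·23·22·21·20·19·18·17·16·15) / 12! = 4626053752320000 / 479001600 = 9657700.

9657700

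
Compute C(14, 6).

3003

C(14,6) = (14·13·12·11·10·9) / 6! = 2162160 / 720 = 3003.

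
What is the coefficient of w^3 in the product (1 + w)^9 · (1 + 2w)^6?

Coefficient of w^3 = Σ_{j} C(9,j)·1^j·C(6,3-j)·2^(3-j) for j from 0 to 3.
= 160 + 540 + 432 + 84 = 1216.

1216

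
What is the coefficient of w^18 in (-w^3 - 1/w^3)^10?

General term: C(10,j)·(-w^3)^j·(-1/w^3)^(10-j), with w-exponent 3j − 3(10−j) = 6j − 30.
Set 6j − 30 = 18: j = 8.
C(10,8) = 45; (-1)^8 = 1; (-1)^2 = 1.
Coefficient = 45 · 1 · 1 = 45.

45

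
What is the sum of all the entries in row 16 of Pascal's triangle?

65536

Setting x = 1 in (1+x)^16 gives Σ C(16,i) = 2^16 = 65536.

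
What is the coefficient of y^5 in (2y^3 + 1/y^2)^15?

General term: C(15,j)·(2y^3)^j·(1/y^2)^(15-j), with y-exponent 3j − 2(15−j) = 5j − 30.
Set 5j − 30 = 5: j = 7.
C(15,7) = 6435; 2^7 = 128; 1^8 = 1.
Coefficient = 6435 · 128 · 1 = 823680.

823680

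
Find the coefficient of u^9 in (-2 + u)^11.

220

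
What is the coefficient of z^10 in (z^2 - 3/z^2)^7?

General term: C(7,j)·(z^2)^j·(-3/z^2)^(7-j), with z-exponent 2j − 2(7−j) = 4j − 14.
Set 4j − 14 = 10: j = 6.
C(7,6) = 7; 1^6 = 1; (-3)^1 = -3.
Coefficient = 7 · 1 · (-3) = -21.

-21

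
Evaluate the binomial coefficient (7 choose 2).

C(7,2) = (7·6) / 2! = 42 / 2 = 21.

21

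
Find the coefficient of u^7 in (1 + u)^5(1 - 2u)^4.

Coefficient of u^7 = Σ_{j} C(5,j)·1^j·C(4,7-j)·(-2)^(7-j) for j from 3 to 5.
= 160 + (-160) + 24 = 24.

24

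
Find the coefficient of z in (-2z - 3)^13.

-13817466

The general term is C(13,j)·(-2z)^j·(-3)^(13-j); the z^1 term has j = 1.
C(13,1) = 13.
Coefficient = C(13,1) · (-2)^1 · (-3)^12 = 13 · (-2) · 531441 = -13817466.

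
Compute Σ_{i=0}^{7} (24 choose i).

1 + 24 + 276 + 2024 + 10626 + 42504 + 134596 + 346104 = 536155.

536155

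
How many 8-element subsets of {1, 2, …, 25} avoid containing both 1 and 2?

All 8-subsets: C(25,8) = 1081575. Those containing both fixed elements: C(23,6) = 100947.
1081575 − 100947 = 980628.

980628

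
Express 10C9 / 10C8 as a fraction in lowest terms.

2/9

C(n,k+1)/C(n,k) = (n−k)/(k+1) = (10−8)/(8+1) = 2/9.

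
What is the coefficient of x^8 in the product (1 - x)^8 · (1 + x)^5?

Coefficient of x^8 = Σ_{j} C(8,j)·(-1)^j·C(5,8-j)·1^(8-j) for j from 3 to 8.
= (-56) + 350 + (-560) + 280 + (-40) + 1 = -25.

-25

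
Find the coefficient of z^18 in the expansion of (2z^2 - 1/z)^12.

General term: C(12,j)·(2z^2)^j·(-1/z)^(12-j), with z-exponent 2j − 1(12−j) = 3j − 12.
Set 3j − 12 = 18: j = 10.
C(12,10) = 66; 2^10 = 1024; (-1)^2 = 1.
Coefficient = 66 · 1024 · 1 = 67584.

67584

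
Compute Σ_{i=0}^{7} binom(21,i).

198440

1 + 21 + 210 + 1330 + 5985 + 20349 + 54264 + 116280 = 198440.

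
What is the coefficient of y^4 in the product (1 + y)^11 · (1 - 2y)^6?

130

Coefficient of y^4 = Σ_{j} C(11,j)·1^j·C(6,4-j)·(-2)^(4-j) for j from 0 to 4.
= 240 + (-1760) + 3300 + (-1980) + 330 = 130.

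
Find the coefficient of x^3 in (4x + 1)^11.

10560

The general term is C(11,j)·(4x)^j·(1)^(11-j); the x^3 term has j = 3.
C(11,3) = 165.
Coefficient = C(11,3) · 4^3 = 165 · 64 = 10560.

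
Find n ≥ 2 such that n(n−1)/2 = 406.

29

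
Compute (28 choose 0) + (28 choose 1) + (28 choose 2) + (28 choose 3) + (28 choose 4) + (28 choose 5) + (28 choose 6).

1 + 28 + 378 + 3276 + 20475 + 98280 + 376740 = 499178.

499178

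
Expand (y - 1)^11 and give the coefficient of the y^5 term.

462

The general term is C(11,j)·(y)^j·(-1)^(11-j); the y^5 term has j = 5.
C(11,5) = 462.
Coefficient = C(11,5) = 462.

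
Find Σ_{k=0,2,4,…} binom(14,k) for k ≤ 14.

8192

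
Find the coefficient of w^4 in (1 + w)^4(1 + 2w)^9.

Coefficient of w^4 = Σ_{j} C(4,j)·1^j·C(9,4-j)·2^(4-j) for j from 0 to 4.
= 2016 + 2688 + 864 + 72 + 1 = 5641.

5641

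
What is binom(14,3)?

364

C(14,3) = (14·13·12) / 3! = 2184 / 6 = 364.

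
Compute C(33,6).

C(33,6) = (33·32·31·30·29·28) / 6! = 797448960 / 720 = 1107568.

1107568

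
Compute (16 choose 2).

120

C(16,2) = (16·15) / 2! = 240 / 2 = 120.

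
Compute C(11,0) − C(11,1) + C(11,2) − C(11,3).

-120

The partial alternating sum Σ_{k=0}^{3} (−1)^k C(11,k) = (−1)^3 C(10,3) = -120.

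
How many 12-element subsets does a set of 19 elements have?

C(19,12) = C(19,7) by symmetry.
C(19,7) = (19·18·17·16·15·14·13) / 7! = 253955520 / 5040 = 50388.

50388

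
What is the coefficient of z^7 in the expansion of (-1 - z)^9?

-36

The general term is C(9,j)·(-1)^j·(-z)^(9-j); the z^7 term has j = 2.
C(9,2) = 36.
Coefficient = C(9,2) · (-1)^7 = 36 · (-1) = -36.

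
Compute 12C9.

C(12,9) = C(12,3) by symmetry.
C(12,3) = (12·11·10) / 3! = 1320 / 6 = 220.

220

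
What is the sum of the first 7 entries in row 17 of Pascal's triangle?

21778

1 + 17 + 136 + 680 + 2380 + 6188 + 12376 = 21778.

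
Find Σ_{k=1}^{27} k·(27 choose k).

1811939328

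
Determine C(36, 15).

5567902560

C(36,15) = (36·35·34·33·32·31·30·29·28·27·26·25·24·23·22) / 15! = 7281003461233582080000 / 1307674368000 = 5567902560.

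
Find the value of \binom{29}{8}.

4292145

C(29,8) = (29·28·27·26·25·24·23·22) / 8! = 173059286400 / 40320 = 4292145.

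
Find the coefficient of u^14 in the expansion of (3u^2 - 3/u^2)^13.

-455976378

General term: C(13,j)·(3u^2)^j·(-3/u^2)^(13-j), with u-exponent 2j − 2(13−j) = 4j − 26.
Set 4j − 26 = 14: j = 10.
C(13,10) = 286; 3^10 = 59049; (-3)^3 = -27.
Coefficient = 286 · 59049 · (-27) = -455976378.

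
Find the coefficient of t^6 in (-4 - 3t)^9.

The general term is C(9,j)·(-4)^j·(-3t)^(9-j); the t^6 term has j = 3.
C(9,3) = 84.
Coefficient = C(9,3) · (-4)^3 · (-3)^6 = 84 · (-64) · 729 = -3919104.

-3919104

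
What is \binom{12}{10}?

66

C(12,10) = C(12,2) by symmetry.
C(12,2) = (12·11) / 2! = 132 / 2 = 66.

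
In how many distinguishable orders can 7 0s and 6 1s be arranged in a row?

1716

Choose positions for the 0s: C(13,7) = 1716.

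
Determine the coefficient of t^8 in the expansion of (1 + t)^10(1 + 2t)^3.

Coefficient of t^8 = Σ_{j} C(10,j)·1^j·C(3,8-j)·2^(8-j) for j from 5 to 8.
= 2016 + 2520 + 720 + 45 = 5301.

5301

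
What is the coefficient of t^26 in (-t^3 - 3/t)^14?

81081

General term: C(14,j)·(-t^3)^j·(-3/t)^(14-j), with t-exponent 3j − 1(14−j) = 4j − 14.
Set 4j − 14 = 26: j = 10.
C(14,10) = 1001; (-1)^10 = 1; (-3)^4 = 81.
Coefficient = 1001 · 1 · 81 = 81081.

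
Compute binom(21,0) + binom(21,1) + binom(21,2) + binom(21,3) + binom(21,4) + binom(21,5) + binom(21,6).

1 + 21 + 210 + 1330 + 5985 + 20349 + 54264 = 82160.

82160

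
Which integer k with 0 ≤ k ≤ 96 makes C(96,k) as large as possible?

C(96,k) is maximized at k = 96/2 = 48.

48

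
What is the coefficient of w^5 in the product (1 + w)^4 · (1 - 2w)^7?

210

Coefficient of w^5 = Σ_{j} C(4,j)·1^j·C(7,5-j)·(-2)^(5-j) for j from 0 to 4.
= (-672) + 2240 + (-1680) + 336 + (-14) = 210.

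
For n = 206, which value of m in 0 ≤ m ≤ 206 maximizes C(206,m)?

103

C(206,m) is maximized at m = 206/2 = 103.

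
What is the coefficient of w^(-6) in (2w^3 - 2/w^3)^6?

960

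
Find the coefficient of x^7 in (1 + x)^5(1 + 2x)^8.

Coefficient of x^7 = Σ_{j} C(5,j)·1^j·C(8,7-j)·2^(7-j) for j from 0 to 5.
= 1024 + 8960 + 17920 + 11200 + 2240 + 112 = 41456.

41456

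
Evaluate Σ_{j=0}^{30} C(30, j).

1073741824

Setting x = 1 in (1+x)^30 gives Σ C(30,j) = 2^30 = 1073741824.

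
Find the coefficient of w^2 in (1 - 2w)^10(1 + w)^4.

106

Coefficient of w^2 = Σ_{j} C(10,j)·(-2)^j·C(4,2-j)·1^(2-j) for j from 0 to 2.
= 6 + (-80) + 180 = 106.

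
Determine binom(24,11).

C(24,11) = (24·23·22·21·20·19·18·17·16·15·14) / 11! = 99638080819200 / 39916800 = 2496144.

2496144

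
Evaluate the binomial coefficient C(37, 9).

124403620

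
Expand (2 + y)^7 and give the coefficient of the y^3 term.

The general term is C(7,j)·(2)^j·(y)^(7-j); the y^3 term has j = 4.
C(7,4) = 35.
Coefficient = C(7,4) · 2^4 = 35 · 16 = 560.

560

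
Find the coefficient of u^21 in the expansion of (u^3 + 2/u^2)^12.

General term: C(12,j)·(u^3)^j·(2/u^2)^(12-j), with u-exponent 3j − 2(12−j) = 5j − 24.
Set 5j − 24 = 21: j = 9.
C(12,9) = 220; 1^9 = 1; 2^3 = 8.
Coefficient = 220 · 1 · 8 = 1760.

1760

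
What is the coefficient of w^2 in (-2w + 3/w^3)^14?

General term: C(14,j)·(-2w)^j·(3/w^3)^(14-j), with w-exponent 1j − 3(14−j) = 4j − 42.
Set 4j − 42 = 2: j = 11.
C(14,11) = 364; (-2)^11 = -2048; 3^3 = 27.
Coefficient = 364 · (-2048) · 27 = -20127744.

-20127744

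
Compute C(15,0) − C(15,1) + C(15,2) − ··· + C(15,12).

The partial alternating sum Σ_{k=0}^{12} (−1)^k C(15,k) = (−1)^12 C(14,12) = 91.

91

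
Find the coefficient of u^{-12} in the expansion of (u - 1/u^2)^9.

General term: C(9,j)·(u)^j·(-1/u^2)^(9-j), with u-exponent 1j − 2(9−j) = 3j − 18.
Set 3j − 18 = -12: j = 2.
C(9,2) = 36; 1^2 = 1; (-1)^7 = -1.
Coefficient = 36 · 1 · (-1) = -36.

-36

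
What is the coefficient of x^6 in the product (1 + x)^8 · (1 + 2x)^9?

Coefficient of x^6 = Σ_{j} C(8,j)·1^j·C(9,6-j)·2^(6-j) for j from 0 to 6.
= 5376 + 32256 + 56448 + 37632 + 10080 + 1008 + 28 = 142828.

142828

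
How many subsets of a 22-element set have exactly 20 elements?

231

Choose the 20 positions: C(22,20) = 231.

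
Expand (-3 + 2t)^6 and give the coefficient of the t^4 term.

2160

The general term is C(6,j)·(-3)^j·(2t)^(6-j); the t^4 term has j = 2.
C(6,2) = 15.
Coefficient = C(6,2) · (-3)^2 · 2^4 = 15 · 9 · 16 = 2160.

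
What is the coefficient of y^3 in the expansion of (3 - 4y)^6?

-34560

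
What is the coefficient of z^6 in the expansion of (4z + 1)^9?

344064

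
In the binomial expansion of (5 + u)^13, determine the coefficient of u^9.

The general term is C(13,j)·(5)^j·(u)^(13-j); the u^9 term has j = 4.
C(13,4) = 715.
Coefficient = C(13,4) · 5^4 = 715 · 625 = 446875.

446875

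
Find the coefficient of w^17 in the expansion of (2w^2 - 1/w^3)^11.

General term: C(11,j)·(2w^2)^j·(-1/w^3)^(11-j), with w-exponent 2j − 3(11−j) = 5j − 33.
Set 5j − 33 = 17: j = 10.
C(11,10) = 11; 2^10 = 1024; (-1)^1 = -1.
Coefficient = 11 · 1024 · (-1) = -11264.

-11264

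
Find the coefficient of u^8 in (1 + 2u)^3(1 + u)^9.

2241

Coefficient of u^8 = Σ_{j} C(3,j)·2^j·C(9,8-j)·1^(8-j) for j from 0 to 3.
= 9 + 216 + 1008 + 1008 = 2241.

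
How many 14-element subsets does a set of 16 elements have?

120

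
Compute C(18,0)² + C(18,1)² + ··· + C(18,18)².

9075135300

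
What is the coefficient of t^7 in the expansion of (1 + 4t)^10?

1966080

The general term is C(10,j)·(1)^j·(4t)^(10-j); the t^7 term has j = 3.
C(10,3) = 120.
Coefficient = C(10,3) · 4^7 = 120 · 16384 = 1966080.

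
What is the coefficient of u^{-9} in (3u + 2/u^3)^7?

General term: C(7,j)·(3u)^j·(2/u^3)^(7-j), with u-exponent 1j − 3(7−j) = 4j − 21.
Set 4j − 21 = -9: j = 3.
C(7,3) = 35; 3^3 = 27; 2^4 = 16.
Coefficient = 35 · 27 · 16 = 15120.

15120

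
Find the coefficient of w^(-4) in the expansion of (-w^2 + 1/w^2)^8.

-56

General term: C(8,j)·(-w^2)^j·(1/w^2)^(8-j), with w-exponent 2j − 2(8−j) = 4j − 16.
Set 4j − 16 = -4: j = 3.
C(8,3) = 56; (-1)^3 = -1; 1^5 = 1.
Coefficient = 56 · (-1) · 1 = -56.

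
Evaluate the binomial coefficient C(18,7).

C(18,7) = (18·17·16·15·14·13·12) / 7! = 160392960 / 5040 = 31824.

31824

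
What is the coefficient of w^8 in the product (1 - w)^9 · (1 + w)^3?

27

Coefficient of w^8 = Σ_{j} C(9,j)·(-1)^j·C(3,8-j)·1^(8-j) for j from 5 to 8.
= (-126) + 252 + (-108) + 9 = 27.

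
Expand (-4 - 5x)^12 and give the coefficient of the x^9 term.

The general term is C(12,j)·(-4)^j·(-5x)^(12-j); the x^9 term has j = 3.
C(12,3) = 220.
Coefficient = C(12,3) · (-4)^3 · (-5)^9 = 220 · (-64) · (-1953125) = 27500000000.

27500000000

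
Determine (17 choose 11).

12376

C(17,11) = C(17,6) by symmetry.
C(17,6) = (17·16·15·14·13·12) / 6! = 8910720 / 720 = 12376.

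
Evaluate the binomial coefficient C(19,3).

969

C(19,3) = (19·18·17) / 3! = 5814 / 6 = 969.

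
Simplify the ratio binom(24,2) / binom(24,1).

C(n,k+1)/C(n,k) = (n−k)/(k+1) = (24−1)/(1+1) = 23/2.

23/2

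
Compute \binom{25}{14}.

4457400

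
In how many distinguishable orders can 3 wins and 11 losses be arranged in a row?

Choose positions for the wins: C(14,3) = 364.

364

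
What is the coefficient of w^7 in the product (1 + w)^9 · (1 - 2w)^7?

Coefficient of w^7 = Σ_{j} C(9,j)·1^j·C(7,7-j)·(-2)^(7-j) for j from 0 to 7.
= (-128) + 4032 + (-24192) + 47040 + (-35280) + 10584 + (-1176) + 36 = 916.

916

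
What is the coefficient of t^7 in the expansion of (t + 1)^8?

8

The general term is C(8,j)·(t)^j·(1)^(8-j); the t^7 term has j = 7.
C(8,7) = 8.
Coefficient = C(8,7) = 8.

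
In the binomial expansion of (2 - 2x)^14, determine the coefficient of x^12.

1490944

The general term is C(14,j)·(2)^j·(-2x)^(14-j); the x^12 term has j = 2.
C(14,2) = 91.
Coefficient = C(14,2) · 2^2 · (-2)^12 = 91 · 4 · 4096 = 1490944.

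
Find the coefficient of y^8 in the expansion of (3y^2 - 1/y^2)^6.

General term: C(6,j)·(3y^2)^j·(-1/y^2)^(6-j), with y-exponent 2j − 2(6−j) = 4j − 12.
Set 4j − 12 = 8: j = 5.
C(6,5) = 6; 3^5 = 243; (-1)^1 = -1.
Coefficient = 6 · 243 · (-1) = -1458.

-1458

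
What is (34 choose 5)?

C(34,5) = (34·33·32·31·30) / 5! = 33390720 / 120 = 278256.

278256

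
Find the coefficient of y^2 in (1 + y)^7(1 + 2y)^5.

131

Coefficient of y^2 = Σ_{j} C(7,j)·1^j·C(5,2-j)·2^(2-j) for j from 0 to 2.
= 40 + 70 + 21 = 131.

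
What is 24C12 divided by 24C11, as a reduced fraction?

13/12

C(n,k+1)/C(n,k) = (n−k)/(k+1) = (24−11)/(11+1) = 13/12.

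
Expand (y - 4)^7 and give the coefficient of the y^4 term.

The general term is C(7,j)·(y)^j·(-4)^(7-j); the y^4 term has j = 4.
C(7,4) = 35.
Coefficient = C(7,4) · (-4)^3 = 35 · (-64) = -2240.

-2240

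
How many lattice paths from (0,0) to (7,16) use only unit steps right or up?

245157

Each path is a sequence of 23 steps with 7 rights: C(23,7) = 245157.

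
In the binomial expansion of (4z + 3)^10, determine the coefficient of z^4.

39191040

The general term is C(10,j)·(4z)^j·(3)^(10-j); the z^4 term has j = 4.
C(10,4) = 210.
Coefficient = C(10,4) · 4^4 · 3^6 = 210 · 256 · 729 = 39191040.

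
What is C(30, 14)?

145422675

C(30,14) = (30·29·28·27·26·25·24·23·22·21·20·19·18·17) / 14! = 12677700308232960000 / 87178291200 = 145422675.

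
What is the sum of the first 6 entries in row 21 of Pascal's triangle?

27896

1 + 21 + 210 + 1330 + 5985 + 20349 = 27896.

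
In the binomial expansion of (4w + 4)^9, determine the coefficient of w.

2359296

The general term is C(9,j)·(4w)^j·(4)^(9-j); the w^1 term has j = 1.
C(9,1) = 9.
Coefficient = C(9,1) · 4^1 · 4^8 = 9 · 4 · 65536 = 2359296.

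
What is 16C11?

C(16,11) = C(16,5) by symmetry.
C(16,5) = (16·15·14·13·12) / 5! = 524160 / 120 = 4368.

4368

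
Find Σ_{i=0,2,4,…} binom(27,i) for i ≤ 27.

67108864

Even-i terms of row 27 sum to 2^26 = 67108864.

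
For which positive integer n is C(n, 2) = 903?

n(n−1)/2 = 903 ⇒ n(n−1) = 1806. Since 43·42 = 1806, n = 43.

43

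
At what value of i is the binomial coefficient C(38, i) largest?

19

C(38,i) is maximized at i = 38/2 = 19.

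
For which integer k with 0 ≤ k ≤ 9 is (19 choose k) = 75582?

C(19,k) increases on 0 ≤ k ≤ 9. C(19,7) = 50388 and C(19,8) = 75582, so k = 8.

8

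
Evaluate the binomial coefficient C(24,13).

2496144

C(24,13) = C(24,11) by symmetry.
C(24,11) = (24·23·22·21·20·19·18·17·16·15·14) / 11! = 99638080819200 / 39916800 = 2496144.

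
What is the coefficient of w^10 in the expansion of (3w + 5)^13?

2111001750

The general term is C(13,j)·(3w)^j·(5)^(13-j); the w^10 term has j = 10.
C(13,10) = 286.
Coefficient = C(13,10) · 3^10 · 5^3 = 286 · 59049 · 125 = 2111001750.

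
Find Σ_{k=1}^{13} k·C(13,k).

Since k·C(13,k) = 13·C(12,k−1), the sum is 13·2^12 = 13·4096 = 53248.

53248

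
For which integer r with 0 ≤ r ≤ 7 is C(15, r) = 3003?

5

C(15,r) increases on 0 ≤ r ≤ 7. C(15,4) = 1365 and C(15,5) = 3003, so r = 5.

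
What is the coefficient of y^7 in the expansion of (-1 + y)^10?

The general term is C(10,j)·(-1)^j·(y)^(10-j); the y^7 term has j = 3.
C(10,3) = 120.
Coefficient = C(10,3) · (-1)^3 = 120 · (-1) = -120.

-120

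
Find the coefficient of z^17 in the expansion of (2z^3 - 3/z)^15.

General term: C(15,j)·(2z^3)^j·(-3/z)^(15-j), with z-exponent 3j − 1(15−j) = 4j − 15.
Set 4j − 15 = 17: j = 8.
C(15,8) = 6435; 2^8 = 256; (-3)^7 = -2187.
Coefficient = 6435 · 256 · (-2187) = -3602776320.

-3602776320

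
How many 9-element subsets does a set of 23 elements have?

817190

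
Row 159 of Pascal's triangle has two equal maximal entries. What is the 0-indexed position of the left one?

79

For odd n = 159, C(159,i) peaks at i = (n−1)/2 and (n+1)/2; the lesser is 79.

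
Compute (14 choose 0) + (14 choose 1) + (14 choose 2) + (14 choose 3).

1 + 14 + 91 + 364 = 470.

470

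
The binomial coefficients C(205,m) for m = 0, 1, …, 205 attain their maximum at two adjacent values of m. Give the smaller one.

For odd n = 205, C(205,m) peaks at m = (n−1)/2 and (n+1)/2; the smaller is 102.

102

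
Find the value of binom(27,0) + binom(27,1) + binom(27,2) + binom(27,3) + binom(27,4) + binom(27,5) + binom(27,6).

1 + 27 + 351 + 2925 + 17550 + 80730 + 296010 = 397594.

397594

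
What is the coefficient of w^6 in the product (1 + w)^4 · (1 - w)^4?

-4

Coefficient of w^6 = Σ_{j} C(4,j)·1^j·C(4,6-j)·(-1)^(6-j) for j from 2 to 4.
= 6 + (-16) + 6 = -4.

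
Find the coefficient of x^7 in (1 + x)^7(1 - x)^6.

Coefficient of x^7 = Σ_{j} C(7,j)·1^j·C(6,7-j)·(-1)^(7-j) for j from 1 to 7.
= 7 + (-126) + 525 + (-700) + 315 + (-42) + 1 = -20.

-20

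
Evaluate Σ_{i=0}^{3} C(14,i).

1 + 14 + 91 + 364 = 470.

470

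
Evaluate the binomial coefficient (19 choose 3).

969

C(19,3) = (19·18·17) / 3! = 5814 / 6 = 969.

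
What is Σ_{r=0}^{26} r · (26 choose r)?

872415232

Since r·C(26,r) = 26·C(25,r−1), the sum is 26·2^25 = 26·33554432 = 872415232.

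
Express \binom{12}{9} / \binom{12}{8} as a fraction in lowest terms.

C(n,k+1)/C(n,k) = (n−k)/(k+1) = (12−8)/(8+1) = 4/9.

4/9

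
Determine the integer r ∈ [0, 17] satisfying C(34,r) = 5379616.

7

C(34,r) increases on 0 ≤ r ≤ 17. C(34,6) = 1344904 and C(34,7) = 5379616, so r = 7.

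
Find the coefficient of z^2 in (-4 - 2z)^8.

458752

The general term is C(8,j)·(-4)^j·(-2z)^(8-j); the z^2 term has j = 6.
C(8,6) = 28.
Coefficient = C(8,6) · (-4)^6 · (-2)^2 = 28 · 4096 · 4 = 458752.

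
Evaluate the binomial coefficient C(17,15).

C(17,15) = C(17,2) by symmetry.
C(17,2) = (17·16) / 2! = 272 / 2 = 136.

136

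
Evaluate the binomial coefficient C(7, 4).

35

C(7,4) = C(7,3) by symmetry.
C(7,3) = (7·6·5) / 3! = 210 / 6 = 35.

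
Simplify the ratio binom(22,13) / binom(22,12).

10/13

C(n,k+1)/C(n,k) = (n−k)/(k+1) = (22−12)/(12+1) = 10/13.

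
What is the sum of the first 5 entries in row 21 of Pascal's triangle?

7547

1 + 21 + 210 + 1330 + 5985 = 7547.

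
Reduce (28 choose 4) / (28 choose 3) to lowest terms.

25/4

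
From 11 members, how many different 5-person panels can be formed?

This is C(11,5) = 462.

462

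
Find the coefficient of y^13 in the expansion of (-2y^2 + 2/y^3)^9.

4608

General term: C(9,j)·(-2y^2)^j·(2/y^3)^(9-j), with y-exponent 2j − 3(9−j) = 5j − 27.
Set 5j − 27 = 13: j = 8.
C(9,8) = 9; (-2)^8 = 256; 2^1 = 2.
Coefficient = 9 · 256 · 2 = 4608.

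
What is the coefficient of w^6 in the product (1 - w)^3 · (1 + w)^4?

-1

Coefficient of w^6 = Σ_{j} C(3,j)·(-1)^j·C(4,6-j)·1^(6-j) for j from 2 to 3.
= 3 + (-4) = -1.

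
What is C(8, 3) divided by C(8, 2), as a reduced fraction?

2

C(n,k+1)/C(n,k) = (n−k)/(k+1) = (8−2)/(2+1) = 6/3 = 2.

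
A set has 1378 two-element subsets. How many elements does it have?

n(n−1)/2 = 1378 ⇒ n(n−1) = 2756. Since 53·52 = 2756, n = 53.

53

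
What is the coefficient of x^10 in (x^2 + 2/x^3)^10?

180

General term: C(10,j)·(x^2)^j·(2/x^3)^(10-j), with x-exponent 2j − 3(10−j) = 5j − 30.
Set 5j − 30 = 10: j = 8.
C(10,8) = 45; 1^8 = 1; 2^2 = 4.
Coefficient = 45 · 1 · 4 = 180.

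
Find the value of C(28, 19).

6906900

C(28,19) = C(28,9) by symmetry.
C(28,9) = (28·27·26·25·24·23·22·21·20) / 9! = 2506375872000 / 362880 = 6906900.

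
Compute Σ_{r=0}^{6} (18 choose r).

1 + 18 + 153 + 816 + 3060 + 8568 + 18564 = 31180.

31180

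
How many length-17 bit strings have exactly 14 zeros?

Choose the 14 positions: C(17,14) = 680.

680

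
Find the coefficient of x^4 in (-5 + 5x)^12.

The general term is C(12,j)·(-5)^j·(5x)^(12-j); the x^4 term has j = 8.
C(12,8) = 495.
Coefficient = C(12,8) · (-5)^8 · 5^4 = 495 · 390625 · 625 = 120849609375.

120849609375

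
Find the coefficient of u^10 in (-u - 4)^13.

The general term is C(13,j)·(-u)^j·(-4)^(13-j); the u^10 term has j = 10.
C(13,10) = 286.
Coefficient = C(13,10) · (-4)^3 = 286 · (-64) = -18304.

-18304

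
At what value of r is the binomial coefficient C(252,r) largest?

126

C(252,r) is maximized at r = 252/2 = 126.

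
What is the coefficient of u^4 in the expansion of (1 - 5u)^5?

3125

The general term is C(5,j)·(1)^j·(-5u)^(5-j); the u^4 term has j = 1.
C(5,1) = 5.
Coefficient = C(5,1) · (-5)^4 = 5 · 625 = 3125.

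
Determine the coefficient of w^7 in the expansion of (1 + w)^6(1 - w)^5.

-10

Coefficient of w^7 = Σ_{j} C(6,j)·1^j·C(5,7-j)·(-1)^(7-j) for j from 2 to 6.
= (-15) + 100 + (-150) + 60 + (-5) = -10.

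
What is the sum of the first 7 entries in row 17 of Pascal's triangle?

21778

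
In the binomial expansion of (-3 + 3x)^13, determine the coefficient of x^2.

The general term is C(13,j)·(-3)^j·(3x)^(13-j); the x^2 term has j = 11.
C(13,11) = 78.
Coefficient = C(13,11) · (-3)^11 · 3^2 = 78 · (-177147) · 9 = -124357194.

-124357194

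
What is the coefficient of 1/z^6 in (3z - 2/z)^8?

General term: C(8,j)·(3z)^j·(-2/z)^(8-j), with z-exponent 1j − 1(8−j) = 2j − 8.
Set 2j − 8 = -6: j = 1.
C(8,1) = 8; 3^1 = 3; (-2)^7 = -128.
Coefficient = 8 · 3 · (-128) = -3072.

-3072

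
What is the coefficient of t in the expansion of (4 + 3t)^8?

The general term is C(8,j)·(4)^j·(3t)^(8-j); the t^1 term has j = 7.
C(8,7) = 8.
Coefficient = C(8,7) · 4^7 · 3^1 = 8 · 16384 · 3 = 393216.

393216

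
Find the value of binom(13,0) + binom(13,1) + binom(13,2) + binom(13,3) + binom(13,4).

1093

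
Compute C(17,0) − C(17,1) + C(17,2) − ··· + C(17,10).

The partial alternating sum Σ_{k=0}^{10} (−1)^k C(17,k) = (−1)^10 C(16,10) = 8008.

8008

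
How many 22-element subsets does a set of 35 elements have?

1476337800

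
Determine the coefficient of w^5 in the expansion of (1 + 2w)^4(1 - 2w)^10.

1216

Coefficient of w^5 = Σ_{j} C(4,j)·2^j·C(10,5-j)·(-2)^(5-j) for j from 0 to 4.
= (-8064) + 26880 + (-23040) + 5760 + (-320) = 1216.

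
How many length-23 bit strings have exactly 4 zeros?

Choose the 4 positions: C(23,4) = 8855.

8855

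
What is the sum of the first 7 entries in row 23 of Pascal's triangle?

145499

1 + 23 + 253 + 1771 + 8855 + 33649 + 100947 = 145499.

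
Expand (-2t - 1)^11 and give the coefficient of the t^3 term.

-1320

The general term is C(11,j)·(-2t)^j·(-1)^(11-j); the t^3 term has j = 3.
C(11,3) = 165.
Coefficient = C(11,3) · (-2)^3 = 165 · (-8) = -1320.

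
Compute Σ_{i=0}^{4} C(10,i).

1 + 10 + 45 + 120 + 210 = 386.

386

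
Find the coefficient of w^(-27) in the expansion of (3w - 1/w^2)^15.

General term: C(15,j)·(3w)^j·(-1/w^2)^(15-j), with w-exponent 1j − 2(15−j) = 3j − 30.
Set 3j − 30 = -27: j = 1.
C(15,1) = 15; 3^1 = 3; (-1)^14 = 1.
Coefficient = 15 · 3 · 1 = 45.

45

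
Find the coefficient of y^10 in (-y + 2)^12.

264

The general term is C(12,j)·(-y)^j·(2)^(12-j); the y^10 term has j = 10.
C(12,10) = 66.
Coefficient = C(12,10) · 2^2 = 66 · 4 = 264.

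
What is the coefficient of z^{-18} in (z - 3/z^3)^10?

General term: C(10,j)·(z)^j·(-3/z^3)^(10-j), with z-exponent 1j − 3(10−j) = 4j − 30.
Set 4j − 30 = -18: j = 3.
C(10,3) = 120; 1^3 = 1; (-3)^7 = -2187.
Coefficient = 120 · 1 · (-2187) = -262440.

-262440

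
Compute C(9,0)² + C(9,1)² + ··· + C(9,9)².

By Vandermonde's identity, Σ C(9,i)² = C(18,9) = 48620.

48620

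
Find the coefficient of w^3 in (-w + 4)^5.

The general term is C(5,j)·(-w)^j·(4)^(5-j); the w^3 term has j = 3.
C(5,3) = 10.
Coefficient = C(5,3) · (-1)^3 · 4^2 = 10 · (-1) · 16 = -160.

-160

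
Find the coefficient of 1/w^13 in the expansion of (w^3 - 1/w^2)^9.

9

General term: C(9,j)·(w^3)^j·(-1/w^2)^(9-j), with w-exponent 3j − 2(9−j) = 5j − 18.
Set 5j − 18 = -13: j = 1.
C(9,1) = 9; 1^1 = 1; (-1)^8 = 1.
Coefficient = 9 · 1 · 1 = 9.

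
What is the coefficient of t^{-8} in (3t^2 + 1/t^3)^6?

135

General term: C(6,j)·(3t^2)^j·(1/t^3)^(6-j), with t-exponent 2j − 3(6−j) = 5j − 18.
Set 5j − 18 = -8: j = 2.
C(6,2) = 15; 3^2 = 9; 1^4 = 1.
Coefficient = 15 · 9 · 1 = 135.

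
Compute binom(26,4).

C(26,4) = (26·25·24·23) / 4! = 358800 / 24 = 14950.

14950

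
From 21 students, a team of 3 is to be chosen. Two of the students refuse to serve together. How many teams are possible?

1311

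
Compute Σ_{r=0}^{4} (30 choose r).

31931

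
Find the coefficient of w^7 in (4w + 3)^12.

The general term is C(12,j)·(4w)^j·(3)^(12-j); the w^7 term has j = 7.
C(12,7) = 792.
Coefficient = C(12,7) · 4^7 · 3^5 = 792 · 16384 · 243 = 3153199104.

3153199104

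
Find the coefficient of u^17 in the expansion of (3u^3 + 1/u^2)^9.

78732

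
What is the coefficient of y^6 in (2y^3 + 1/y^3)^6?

General term: C(6,j)·(2y^3)^j·(1/y^3)^(6-j), with y-exponent 3j − 3(6−j) = 6j − 18.
Set 6j − 18 = 6: j = 4.
C(6,4) = 15; 2^4 = 16; 1^2 = 1.
Coefficient = 15 · 16 · 1 = 240.

240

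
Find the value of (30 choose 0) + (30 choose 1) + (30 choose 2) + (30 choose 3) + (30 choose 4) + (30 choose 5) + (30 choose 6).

1 + 30 + 435 + 4060 + 27405 + 142506 + 593775 = 768212.

768212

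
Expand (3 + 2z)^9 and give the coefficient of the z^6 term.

The general term is C(9,j)·(3)^j·(2z)^(9-j); the z^6 term has j = 3.
C(9,3) = 84.
Coefficient = C(9,3) · 3^3 · 2^6 = 84 · 27 · 64 = 145152.

145152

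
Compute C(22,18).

7315

C(22,18) = C(22,4) by symmetry.
C(22,4) = (22·21·20·19) / 4! = 175560 / 24 = 7315.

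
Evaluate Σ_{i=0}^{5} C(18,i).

12616

1 + 18 + 153 + 816 + 3060 + 8568 = 12616.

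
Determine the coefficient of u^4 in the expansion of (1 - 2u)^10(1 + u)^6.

-85

Coefficient of u^4 = Σ_{j} C(10,j)·(-2)^j·C(6,4-j)·1^(4-j) for j from 0 to 4.
= 15 + (-400) + 2700 + (-5760) + 3360 = -85.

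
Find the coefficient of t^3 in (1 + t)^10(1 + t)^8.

(1 + t)^10(1 + t)^8 = (1 + t)^18, so the coefficient of t^3 is C(18,3)·1^3 = 816·1 = 816.

816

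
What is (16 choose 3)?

C(16,3) = (16·15·14) / 3! = 3360 / 6 = 560.

560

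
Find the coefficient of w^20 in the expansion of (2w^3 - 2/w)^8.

General term: C(8,j)·(2w^3)^j·(-2/w)^(8-j), with w-exponent 3j − 1(8−j) = 4j − 8.
Set 4j − 8 = 20: j = 7.
C(8,7) = 8; 2^7 = 128; (-2)^1 = -2.
Coefficient = 8 · 128 · (-2) = -2048.

-2048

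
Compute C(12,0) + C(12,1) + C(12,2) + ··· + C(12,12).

The entries of row 12 sum to 2^12 = 4096.

4096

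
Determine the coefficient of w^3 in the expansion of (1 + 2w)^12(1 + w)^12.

Coefficient of w^3 = Σ_{j} C(12,j)·2^j·C(12,3-j)·1^(3-j) for j from 0 to 3.
= 220 + 1584 + 3168 + 1760 = 6732.

6732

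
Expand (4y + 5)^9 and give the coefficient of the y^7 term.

The general term is C(9,j)·(4y)^j·(5)^(9-j); the y^7 term has j = 7.
C(9,7) = 36.
Coefficient = C(9,7) · 4^7 · 5^2 = 36 · 16384 · 25 = 14745600.

14745600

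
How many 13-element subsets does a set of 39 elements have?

8122425444

C(39,13) = (39·38·37·36·35·34·33·32·31·30·29·28·27) / 13! = 50578512186237235200 / 6227020800 = 8122425444.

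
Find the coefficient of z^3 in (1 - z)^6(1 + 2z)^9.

58

Coefficient of z^3 = Σ_{j} C(6,j)·(-1)^j·C(9,3-j)·2^(3-j) for j from 0 to 3.
= 672 + (-864) + 270 + (-20) = 58.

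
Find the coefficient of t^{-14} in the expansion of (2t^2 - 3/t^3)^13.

General term: C(13,j)·(2t^2)^j·(-3/t^3)^(13-j), with t-exponent 2j − 3(13−j) = 5j − 39.
Set 5j − 39 = -14: j = 5.
C(13,5) = 1287; 2^5 = 32; (-3)^8 = 6561.
Coefficient = 1287 · 32 · 6561 = 270208224.

270208224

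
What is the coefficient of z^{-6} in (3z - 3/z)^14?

General term: C(14,j)·(3z)^j·(-3/z)^(14-j), with z-exponent 1j − 1(14−j) = 2j − 14.
Set 2j − 14 = -6: j = 4.
C(14,4) = 1001; 3^4 = 81; (-3)^10 = 59049.
Coefficient = 1001 · 81 · 59049 = 4787751969.

4787751969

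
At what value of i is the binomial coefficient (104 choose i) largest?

52

C(104,i) is maximized at i = 104/2 = 52.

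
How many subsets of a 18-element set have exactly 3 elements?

816

Choose the 3 positions: C(18,3) = 816.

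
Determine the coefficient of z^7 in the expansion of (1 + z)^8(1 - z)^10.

Coefficient of z^7 = Σ_{j} C(8,j)·1^j·C(10,7-j)·(-1)^(7-j) for j from 0 to 7.
= (-120) + 1680 + (-7056) + 11760 + (-8400) + 2520 + (-280) + 8 = 112.

112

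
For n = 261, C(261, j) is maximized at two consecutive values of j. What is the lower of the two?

130

For odd n = 261, C(261,j) peaks at j = (n−1)/2 and (n+1)/2; the lower is 130.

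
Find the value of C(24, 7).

346104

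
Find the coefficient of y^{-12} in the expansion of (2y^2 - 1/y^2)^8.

-16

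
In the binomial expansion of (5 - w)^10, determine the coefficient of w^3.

-9375000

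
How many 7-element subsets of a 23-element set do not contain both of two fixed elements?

224808

All 7-subsets: C(23,7) = 245157. Those containing both fixed elements: C(21,5) = 20349.
245157 − 20349 = 224808.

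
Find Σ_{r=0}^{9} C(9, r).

512

The entries of row 9 sum to 2^9 = 512.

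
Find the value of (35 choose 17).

C(35,17) = (35·34·33·32·31·30·29·28·27·26·25·24·23·22·21·20·19) / 17! = 1613955767240110694400000 / 355687428096000 = 4537567650.

4537567650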